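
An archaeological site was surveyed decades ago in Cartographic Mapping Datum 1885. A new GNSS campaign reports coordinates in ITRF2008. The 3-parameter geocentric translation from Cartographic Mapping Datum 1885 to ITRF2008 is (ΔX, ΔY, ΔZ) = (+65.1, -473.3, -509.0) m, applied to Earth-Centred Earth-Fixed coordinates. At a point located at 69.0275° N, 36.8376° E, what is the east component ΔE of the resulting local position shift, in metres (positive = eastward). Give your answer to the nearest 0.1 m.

The local east axis at (φ, λ) is (−sin λ, cos λ, 0), so ΔE = −sin(36.8376°)·65.1 + cos(36.8376°)·(-473.3) = -417.83 m.

ΔE = -417.8 m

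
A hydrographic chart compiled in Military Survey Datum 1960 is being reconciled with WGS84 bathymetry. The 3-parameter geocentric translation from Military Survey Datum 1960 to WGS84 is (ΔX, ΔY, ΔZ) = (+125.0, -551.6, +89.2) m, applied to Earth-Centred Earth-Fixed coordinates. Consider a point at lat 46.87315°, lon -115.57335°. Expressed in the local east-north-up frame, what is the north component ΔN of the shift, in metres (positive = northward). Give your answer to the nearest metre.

ΔN = -263 m

The local north axis is (−sin φ cos λ, −sin φ sin λ, cos φ), giving ΔN = 39.381 − 363.141 + 60.979 = -262.78 m.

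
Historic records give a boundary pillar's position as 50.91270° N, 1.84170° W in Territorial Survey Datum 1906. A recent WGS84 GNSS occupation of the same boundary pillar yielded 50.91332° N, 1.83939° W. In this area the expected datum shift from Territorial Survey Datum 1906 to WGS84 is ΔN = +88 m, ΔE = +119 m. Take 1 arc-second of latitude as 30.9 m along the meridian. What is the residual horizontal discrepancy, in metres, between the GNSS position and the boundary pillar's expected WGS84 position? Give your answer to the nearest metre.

Observed coordinate differences: Δφ = +0.00062°, Δλ = +0.00231°.
Converting to metres (1° lat = 111240 m, cos φ = 0.630504): observed ΔN = 69.0 m, observed ΔE = 162.0 m.
Subtracting the expected shift leaves a residual of 69.0 − (88) = -19.0 m north and 162.0 − (119) = 43.0 m east.
Residual distance = √((-19.0)² + 43.0²) = 47.0 m.

47 m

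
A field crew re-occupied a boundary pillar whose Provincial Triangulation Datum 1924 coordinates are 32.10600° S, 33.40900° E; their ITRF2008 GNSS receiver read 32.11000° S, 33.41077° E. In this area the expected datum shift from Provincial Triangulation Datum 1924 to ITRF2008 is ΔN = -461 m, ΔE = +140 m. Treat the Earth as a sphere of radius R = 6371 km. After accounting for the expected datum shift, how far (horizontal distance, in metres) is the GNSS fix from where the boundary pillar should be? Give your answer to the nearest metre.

Observed coordinate differences: Δφ = -0.00400°, Δλ = +0.00177°.
Converting to metres (1° lat = 111195 m, cos φ = 0.847066): observed ΔN = -444.8 m, observed ΔE = 166.7 m.
Subtracting the expected shift leaves a residual of -444.8 − (-461) = 16.2 m north and 166.7 − (140) = 26.7 m east.
Residual distance = √(16.2² + 26.7²) = 31.3 m.

31 m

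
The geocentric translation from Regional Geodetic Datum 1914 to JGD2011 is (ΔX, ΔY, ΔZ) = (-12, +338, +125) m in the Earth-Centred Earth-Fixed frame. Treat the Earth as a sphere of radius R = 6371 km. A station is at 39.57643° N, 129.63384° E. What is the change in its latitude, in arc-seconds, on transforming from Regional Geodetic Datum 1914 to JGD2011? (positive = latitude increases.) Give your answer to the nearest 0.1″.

sin φ = 0.637107, cos φ = 0.770775, sin λ = 0.770137, cos λ = -0.637879.
North component: ΔN = −sin φ cos λ·ΔX − sin φ sin λ·ΔY + cos φ·ΔZ = −(0.637107)(-0.637879)(-12) − (0.637107)(0.770137)(338) + (0.770775)(125) = -74.37 m.
1° of latitude spans πR/180 = 111195 m, so Δφ = -74.37 / 111195 × 3600 = -2.408″.

Δφ = -2.4″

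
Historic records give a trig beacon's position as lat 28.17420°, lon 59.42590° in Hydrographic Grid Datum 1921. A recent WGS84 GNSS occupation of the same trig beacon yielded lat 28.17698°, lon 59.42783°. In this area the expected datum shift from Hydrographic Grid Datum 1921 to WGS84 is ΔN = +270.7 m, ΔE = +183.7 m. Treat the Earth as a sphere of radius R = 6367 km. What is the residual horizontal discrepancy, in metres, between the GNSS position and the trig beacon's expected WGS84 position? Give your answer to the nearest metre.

39 m

Observed coordinate differences: Δφ = +0.00278°, Δλ = +0.00193°.
Converting to metres (1° lat = 111125 m, cos φ = 0.881516): observed ΔN = 308.9 m, observed ΔE = 189.1 m.
Subtracting the expected shift leaves a residual of 308.9 − (270.7) = 38.2 m north and 189.1 − (183.7) = 5.4 m east.
Residual distance = √(38.2² + 5.4²) = 38.6 m.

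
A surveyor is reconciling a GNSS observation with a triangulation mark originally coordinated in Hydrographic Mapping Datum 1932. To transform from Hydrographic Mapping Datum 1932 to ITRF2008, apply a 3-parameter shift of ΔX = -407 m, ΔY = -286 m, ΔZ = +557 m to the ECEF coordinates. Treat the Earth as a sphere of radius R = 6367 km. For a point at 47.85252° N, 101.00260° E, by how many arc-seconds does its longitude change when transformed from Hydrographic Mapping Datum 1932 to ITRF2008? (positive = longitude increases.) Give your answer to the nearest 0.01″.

Δλ = 21.92″

sin φ = 0.741420, cos φ = 0.671041, sin λ = 0.981619, cos λ = -0.190854.
East component: ΔE = −sin λ·ΔX + cos λ·ΔY = −(0.981619)(-407) + (-0.190854)(-286) = 454.10 m.
1° of latitude spans πR/180 = 111125 m; at latitude φ, 1° of longitude spans that × cos φ = 74569.5 m, so Δλ = 454.10 / 74569.5 × 3600 = 21.923″.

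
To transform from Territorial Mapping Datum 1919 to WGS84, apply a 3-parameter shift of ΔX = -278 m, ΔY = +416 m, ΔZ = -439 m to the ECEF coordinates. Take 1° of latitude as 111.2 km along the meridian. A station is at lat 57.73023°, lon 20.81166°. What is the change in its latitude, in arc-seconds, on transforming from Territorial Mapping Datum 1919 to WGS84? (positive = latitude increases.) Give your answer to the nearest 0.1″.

Δφ = -4.5″

sin φ = 0.845544, cos φ = 0.533906, sin λ = 0.355297, cos λ = 0.934753.
North component: ΔN = −sin φ cos λ·ΔX − sin φ sin λ·ΔY + cos φ·ΔZ = −(0.845544)(0.934753)(-278) − (0.845544)(0.355297)(416) + (0.533906)(-439) = -139.64 m.
1° of latitude spans 111200 m, so Δφ = -139.64 / 111200 × 3600 = -4.521″.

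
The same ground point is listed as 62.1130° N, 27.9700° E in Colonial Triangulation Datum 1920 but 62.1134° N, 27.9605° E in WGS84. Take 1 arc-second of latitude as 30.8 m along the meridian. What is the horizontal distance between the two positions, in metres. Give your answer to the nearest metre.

Δφ = 62.1134° − 62.1130° = +0.0004°; Δλ = 27.9605° − 27.9700° = -0.0095°.
1° of latitude = 3600 × 30.80 = 110880 m.
ΔN = Δφ × 110880 = 44.4 m; ΔE = Δλ × 110880 × cos(62.1130°) = -0.0095 × 110880 × 0.467729 = -492.7 m.
Distance = √(ΔE² + ΔN²) = √((-492.7)² + 44.4²) = 494.7 m.

495 m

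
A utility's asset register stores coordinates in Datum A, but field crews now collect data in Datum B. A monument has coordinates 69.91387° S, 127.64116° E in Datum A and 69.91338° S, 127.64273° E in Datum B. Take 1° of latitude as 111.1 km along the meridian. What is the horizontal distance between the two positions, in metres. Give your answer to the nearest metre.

81 m

Δφ = -69.91338° − -69.91387° = +0.00049°; Δλ = 127.64273° − 127.64116° = +0.00157°.
ΔN = Δφ × 111100 = 54.4 m; ΔE = Δλ × 111100 × cos(-69.91387°) = +0.00157 × 111100 × 0.343432 = 59.9 m.
Distance = √(ΔE² + ΔN²) = √(59.9² + 54.4²) = 80.9 m.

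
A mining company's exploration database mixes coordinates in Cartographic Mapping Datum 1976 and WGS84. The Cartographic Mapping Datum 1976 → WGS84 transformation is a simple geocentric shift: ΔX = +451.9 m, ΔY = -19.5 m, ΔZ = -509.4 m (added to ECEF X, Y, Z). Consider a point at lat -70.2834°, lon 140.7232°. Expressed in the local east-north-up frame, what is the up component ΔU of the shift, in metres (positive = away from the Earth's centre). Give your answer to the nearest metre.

At φ = -70.2834°, λ = 140.7232°: sin φ = -0.941373, cos φ = 0.337368, sin λ = 0.633067, cos λ = -0.774097.
ΔU = cos φ cos λ·ΔX + cos φ sin λ·ΔY + sin φ·ΔZ = (0.337368)(-0.774097)(451.9) + (0.337368)(0.633067)(-19.5) + (-0.941373)(-509.4) = 357.35 m.

ΔU = 357 m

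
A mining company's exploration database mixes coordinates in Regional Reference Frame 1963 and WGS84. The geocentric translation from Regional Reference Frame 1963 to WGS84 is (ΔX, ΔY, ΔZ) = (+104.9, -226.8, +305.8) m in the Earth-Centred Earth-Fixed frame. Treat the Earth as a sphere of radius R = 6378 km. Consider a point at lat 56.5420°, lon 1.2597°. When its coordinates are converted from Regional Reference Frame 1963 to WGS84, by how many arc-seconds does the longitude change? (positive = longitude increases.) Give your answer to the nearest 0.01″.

sin φ = 0.834290, cos φ = 0.551326, sin λ = 0.021984, cos λ = 0.999758.
East component: ΔE = −sin λ·ΔX + cos λ·ΔY = −(0.021984)(104.9) + (0.999758)(-226.8) = -229.05 m.
1° of latitude spans πR/180 = 111317 m; at latitude φ, 1° of longitude spans that × cos φ = 61372.0 m, so Δλ = -229.05 / 61372.0 × 3600 = -13.436″.

Δλ = -13.44″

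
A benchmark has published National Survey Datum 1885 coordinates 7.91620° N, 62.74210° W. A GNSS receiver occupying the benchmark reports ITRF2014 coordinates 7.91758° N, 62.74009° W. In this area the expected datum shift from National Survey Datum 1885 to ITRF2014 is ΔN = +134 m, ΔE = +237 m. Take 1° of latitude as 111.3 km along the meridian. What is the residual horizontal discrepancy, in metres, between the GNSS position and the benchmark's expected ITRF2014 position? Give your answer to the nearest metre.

25 m

Observed coordinate differences: Δφ = +0.00138°, Δλ = +0.00201°.
Converting to metres (1° lat = 111300 m, cos φ = 0.990471): observed ΔN = 153.6 m, observed ΔE = 221.6 m.
Subtracting the expected shift leaves a residual of 153.6 − (134) = 19.6 m north and 221.6 − (237) = -15.4 m east.
Residual distance = √(19.6² + (-15.4)²) = 24.9 m.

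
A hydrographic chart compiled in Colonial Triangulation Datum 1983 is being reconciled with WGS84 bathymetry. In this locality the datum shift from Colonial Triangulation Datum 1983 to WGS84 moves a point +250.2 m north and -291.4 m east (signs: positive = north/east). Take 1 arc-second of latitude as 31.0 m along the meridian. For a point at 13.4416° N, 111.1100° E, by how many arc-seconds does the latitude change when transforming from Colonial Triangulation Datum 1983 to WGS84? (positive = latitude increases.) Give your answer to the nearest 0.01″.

1″ of latitude = 31.00 m, so Δφ = 250.2 / 31.00 = 8.071″.

Δφ = 8.07″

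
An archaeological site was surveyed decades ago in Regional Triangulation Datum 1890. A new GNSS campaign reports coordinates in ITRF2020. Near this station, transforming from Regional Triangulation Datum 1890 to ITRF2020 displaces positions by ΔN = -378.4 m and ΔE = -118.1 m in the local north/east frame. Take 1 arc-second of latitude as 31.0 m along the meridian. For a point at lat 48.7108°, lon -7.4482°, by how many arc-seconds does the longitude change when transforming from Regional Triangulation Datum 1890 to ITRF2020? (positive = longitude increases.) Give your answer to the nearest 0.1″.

At latitude 48.7108°, cos φ = 0.659860.
1″ of longitude at this latitude = 31.00 × cos φ = 20.4557 m, so Δλ = -118.1 / 20.4557 = -5.773″.

Δλ = -5.8″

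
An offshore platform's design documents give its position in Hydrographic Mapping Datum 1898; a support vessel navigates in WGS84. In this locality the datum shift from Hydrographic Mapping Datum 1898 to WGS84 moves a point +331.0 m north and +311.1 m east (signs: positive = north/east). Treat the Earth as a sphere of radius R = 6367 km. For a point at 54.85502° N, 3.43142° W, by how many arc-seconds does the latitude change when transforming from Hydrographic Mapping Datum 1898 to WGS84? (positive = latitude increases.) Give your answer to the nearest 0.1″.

On a sphere of radius R, 1 rad of latitude = R, so Δφ = ΔN / R = 331.0 / 6367000 = 5.1987e-05 rad = 10.723″.

Δφ = 10.7″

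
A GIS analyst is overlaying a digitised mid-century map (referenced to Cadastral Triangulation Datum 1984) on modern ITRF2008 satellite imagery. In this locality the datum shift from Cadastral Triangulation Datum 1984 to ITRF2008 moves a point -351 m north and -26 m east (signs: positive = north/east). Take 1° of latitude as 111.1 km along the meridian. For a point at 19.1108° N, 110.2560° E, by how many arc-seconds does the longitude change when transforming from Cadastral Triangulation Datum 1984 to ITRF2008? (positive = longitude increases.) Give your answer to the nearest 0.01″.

Δλ = -0.89″

At latitude 19.1108°, cos φ = 0.944887.
1° of longitude at this latitude = 111.1 × cos φ = 104.98 km, so Δλ = -26.0 / 104977.0 = -0.0002477° = -0.892″.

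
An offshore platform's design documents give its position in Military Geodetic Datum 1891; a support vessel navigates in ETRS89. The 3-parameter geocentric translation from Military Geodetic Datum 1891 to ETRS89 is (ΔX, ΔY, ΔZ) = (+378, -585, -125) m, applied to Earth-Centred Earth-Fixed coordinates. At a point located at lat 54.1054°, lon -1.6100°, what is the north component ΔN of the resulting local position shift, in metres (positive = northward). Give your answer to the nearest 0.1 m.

ΔN = -392.7 m

At φ = 54.1054°, λ = -1.6100°: sin φ = 0.810097, cos φ = 0.586296, sin λ = -0.028096, cos λ = 0.999605.
ΔN = −sin φ cos λ·ΔX − sin φ sin λ·ΔY + cos φ·ΔZ = −(0.810097)(0.999605)(378) − (0.810097)(-0.028096)(-585) + (0.586296)(-125) = -392.70 m.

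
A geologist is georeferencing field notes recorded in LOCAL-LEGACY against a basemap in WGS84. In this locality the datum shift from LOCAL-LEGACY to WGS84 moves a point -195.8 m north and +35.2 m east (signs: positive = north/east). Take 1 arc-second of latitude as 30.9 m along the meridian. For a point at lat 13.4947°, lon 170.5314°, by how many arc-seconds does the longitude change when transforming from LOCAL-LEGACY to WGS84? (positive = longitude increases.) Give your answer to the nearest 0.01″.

Δλ = 1.17″

At latitude 13.4947°, cos φ = 0.972392.
1″ of longitude at this latitude = 30.90 × cos φ = 30.0469 m, so Δλ = 35.2 / 30.0469 = 1.172″.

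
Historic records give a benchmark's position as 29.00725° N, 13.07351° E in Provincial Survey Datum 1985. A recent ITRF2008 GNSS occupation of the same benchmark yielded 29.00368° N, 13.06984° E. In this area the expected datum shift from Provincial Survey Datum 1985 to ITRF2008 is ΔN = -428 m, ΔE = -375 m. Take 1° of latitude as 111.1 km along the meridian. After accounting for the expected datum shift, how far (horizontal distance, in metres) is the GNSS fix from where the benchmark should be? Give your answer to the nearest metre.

36 m

Observed coordinate differences: Δφ = -0.00357°, Δλ = -0.00367°.
Converting to metres (1° lat = 111100 m, cos φ = 0.874558): observed ΔN = -396.6 m, observed ΔE = -356.6 m.
Subtracting the expected shift leaves a residual of -396.6 − (-428) = 31.4 m north and -356.6 − (-375) = 18.4 m east.
Residual distance = √(31.4² + 18.4²) = 36.4 m.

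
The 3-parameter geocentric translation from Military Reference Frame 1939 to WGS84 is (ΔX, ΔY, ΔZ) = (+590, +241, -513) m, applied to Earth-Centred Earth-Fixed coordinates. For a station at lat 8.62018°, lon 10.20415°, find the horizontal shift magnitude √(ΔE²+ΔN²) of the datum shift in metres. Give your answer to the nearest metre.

At φ = 8.62018°, λ = 10.20415°: sin φ = 0.149884, cos φ = 0.988704, sin λ = 0.177156, cos λ = 0.984183.
ΔE = −sin λ·ΔX + cos λ·ΔY = −(0.177156)·(590) + (0.984183)·(241) = 132.67 m.
ΔN = −sin φ cos λ·ΔX − sin φ sin λ·ΔY + cos φ·ΔZ = −(0.149884)(0.984183)(590) − (0.149884)(0.177156)(241) + (0.988704)(-513) = -600.64 m.
Horizontal magnitude = √(ΔE² + ΔN²) = √(132.67² + (-600.64)²) = 615.11 m.

615 m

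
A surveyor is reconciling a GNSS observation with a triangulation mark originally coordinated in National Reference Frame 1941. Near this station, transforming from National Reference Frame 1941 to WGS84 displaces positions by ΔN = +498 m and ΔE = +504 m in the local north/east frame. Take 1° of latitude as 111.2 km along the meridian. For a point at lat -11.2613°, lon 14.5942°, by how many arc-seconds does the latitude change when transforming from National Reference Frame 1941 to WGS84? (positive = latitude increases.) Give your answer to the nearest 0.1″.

Δφ = 16.1″

1° of latitude = 111.2 km, so Δφ = 498.0 / 111200 = 0.0044784° = 16.122″.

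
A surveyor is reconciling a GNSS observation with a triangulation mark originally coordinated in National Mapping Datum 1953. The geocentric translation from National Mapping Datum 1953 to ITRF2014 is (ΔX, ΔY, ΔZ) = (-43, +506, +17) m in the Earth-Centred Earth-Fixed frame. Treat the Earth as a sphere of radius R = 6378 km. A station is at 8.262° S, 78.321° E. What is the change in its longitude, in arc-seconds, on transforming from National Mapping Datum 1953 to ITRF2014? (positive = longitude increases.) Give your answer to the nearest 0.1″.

sin φ = -0.143700, cos φ = 0.989621, sin λ = 0.979297, cos λ = 0.202428.
East component: ΔE = −sin λ·ΔX + cos λ·ΔY = −(0.979297)(-43) + (0.202428)(506) = 144.54 m.
1° of latitude spans πR/180 = 111317 m; at latitude φ, 1° of longitude spans that × cos φ = 110161.8 m, so Δλ = 144.54 / 110161.8 × 3600 = 4.723″.

Δλ = 4.7″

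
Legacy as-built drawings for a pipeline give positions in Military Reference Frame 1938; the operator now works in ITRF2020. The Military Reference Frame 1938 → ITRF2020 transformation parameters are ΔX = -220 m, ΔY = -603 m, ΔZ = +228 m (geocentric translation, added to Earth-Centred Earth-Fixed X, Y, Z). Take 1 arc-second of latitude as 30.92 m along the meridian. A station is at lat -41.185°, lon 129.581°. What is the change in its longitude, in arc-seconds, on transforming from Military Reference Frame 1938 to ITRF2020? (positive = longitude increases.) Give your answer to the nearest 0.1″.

sin φ = -0.658492, cos φ = 0.752587, sin λ = 0.770725, cos λ = -0.637168.
East component: ΔE = −sin λ·ΔX + cos λ·ΔY = −(0.770725)(-220) + (-0.637168)(-603) = 553.77 m.
1° of latitude spans 3600 × 30.92 = 111312 m; at latitude φ, 1° of longitude spans that × cos φ = 83772.0 m, so Δλ = 553.77 / 83772.0 × 3600 = 23.798″.

Δλ = 23.8″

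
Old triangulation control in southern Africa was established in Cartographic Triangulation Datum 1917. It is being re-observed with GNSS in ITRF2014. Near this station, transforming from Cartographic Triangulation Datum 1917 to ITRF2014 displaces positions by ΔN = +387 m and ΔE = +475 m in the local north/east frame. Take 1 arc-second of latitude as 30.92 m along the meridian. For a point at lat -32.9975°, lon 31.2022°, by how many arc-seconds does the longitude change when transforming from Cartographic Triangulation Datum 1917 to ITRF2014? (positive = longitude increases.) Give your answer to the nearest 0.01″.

Δλ = 18.32″

At latitude -32.9975°, cos φ = 0.838694.
1″ of longitude at this latitude = 30.92 × cos φ = 25.9324 m, so Δλ = 475.0 / 25.9324 = 18.317″.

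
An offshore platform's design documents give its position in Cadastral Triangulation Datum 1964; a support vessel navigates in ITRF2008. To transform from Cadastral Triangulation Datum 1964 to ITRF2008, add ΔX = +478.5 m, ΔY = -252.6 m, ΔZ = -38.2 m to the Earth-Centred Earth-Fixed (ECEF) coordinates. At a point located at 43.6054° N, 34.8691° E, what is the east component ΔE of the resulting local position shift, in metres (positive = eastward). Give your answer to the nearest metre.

At φ = 43.6054°, λ = 34.8691°: sin φ = 0.689688, cos φ = 0.724107, sin λ = 0.571703, cos λ = 0.820460.
ΔE = −sin λ·ΔX + cos λ·ΔY = −(0.571703)·(478.5) + (0.820460)·(-252.6) = -480.81 m.

ΔE = -481 m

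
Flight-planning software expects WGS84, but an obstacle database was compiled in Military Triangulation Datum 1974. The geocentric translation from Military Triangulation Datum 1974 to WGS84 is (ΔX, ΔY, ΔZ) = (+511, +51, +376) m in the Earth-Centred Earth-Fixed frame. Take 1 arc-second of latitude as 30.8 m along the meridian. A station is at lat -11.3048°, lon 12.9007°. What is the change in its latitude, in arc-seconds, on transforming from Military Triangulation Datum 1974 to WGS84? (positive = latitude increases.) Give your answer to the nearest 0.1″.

Δφ = 15.2″

sin φ = -0.196028, cos φ = 0.980598, sin λ = 0.223262, cos λ = 0.974758.
North component: ΔN = −sin φ cos λ·ΔX − sin φ sin λ·ΔY + cos φ·ΔZ = −(-0.196028)(0.974758)(511) − (-0.196028)(0.223262)(51) + (0.980598)(376) = 468.58 m.
1° of latitude spans 3600 × 30.80 = 110880 m, so Δφ = 468.58 / 110880 × 3600 = 15.214″.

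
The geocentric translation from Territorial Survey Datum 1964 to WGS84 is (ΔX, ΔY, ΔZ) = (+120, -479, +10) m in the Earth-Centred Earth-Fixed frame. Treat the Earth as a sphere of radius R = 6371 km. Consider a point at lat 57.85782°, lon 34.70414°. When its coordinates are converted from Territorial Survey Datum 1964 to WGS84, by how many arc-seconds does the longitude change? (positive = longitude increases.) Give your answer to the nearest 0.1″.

Δλ = -28.1″

sin φ = 0.846730, cos φ = 0.532022, sin λ = 0.569339, cos λ = 0.822103.
East component: ΔE = −sin λ·ΔX + cos λ·ΔY = −(0.569339)(120) + (0.822103)(-479) = -462.11 m.
1° of latitude spans πR/180 = 111195 m; at latitude φ, 1° of longitude spans that × cos φ = 59158.2 m, so Δλ = -462.11 / 59158.2 × 3600 = -28.121″.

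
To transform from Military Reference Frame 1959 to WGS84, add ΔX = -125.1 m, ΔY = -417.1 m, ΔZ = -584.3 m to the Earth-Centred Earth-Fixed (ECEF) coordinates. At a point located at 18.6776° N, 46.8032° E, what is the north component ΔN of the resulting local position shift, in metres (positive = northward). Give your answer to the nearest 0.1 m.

ΔN = -428.7 m

The local north axis is (−sin φ cos λ, −sin φ sin λ, cos φ), giving ΔN = 27.423 + 97.376 − 553.528 = -428.73 m.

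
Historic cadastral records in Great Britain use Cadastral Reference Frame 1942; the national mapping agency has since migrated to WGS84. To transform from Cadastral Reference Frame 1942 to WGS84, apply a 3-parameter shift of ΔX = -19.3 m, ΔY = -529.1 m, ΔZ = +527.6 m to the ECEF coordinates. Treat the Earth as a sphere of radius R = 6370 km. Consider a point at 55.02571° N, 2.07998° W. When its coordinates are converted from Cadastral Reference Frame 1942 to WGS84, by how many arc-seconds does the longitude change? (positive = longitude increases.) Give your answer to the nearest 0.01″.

sin φ = 0.819409, cos φ = 0.573209, sin λ = -0.036295, cos λ = 0.999341.
East component: ΔE = −sin λ·ΔX + cos λ·ΔY = −(-0.036295)(-19.3) + (0.999341)(-529.1) = -529.45 m.
1° of latitude spans πR/180 = 111177 m; at latitude φ, 1° of longitude spans that × cos φ = 63727.9 m, so Δλ = -529.45 / 63727.9 × 3600 = -29.909″.

Δλ = -29.91″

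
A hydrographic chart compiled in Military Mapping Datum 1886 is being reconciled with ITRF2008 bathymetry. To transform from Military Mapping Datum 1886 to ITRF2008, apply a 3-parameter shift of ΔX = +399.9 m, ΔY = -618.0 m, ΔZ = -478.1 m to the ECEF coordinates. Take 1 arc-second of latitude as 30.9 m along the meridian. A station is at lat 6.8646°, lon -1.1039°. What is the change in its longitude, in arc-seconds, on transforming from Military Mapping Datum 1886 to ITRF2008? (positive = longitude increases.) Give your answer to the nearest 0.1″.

Δλ = -19.9″

sin φ = 0.119523, cos φ = 0.992831, sin λ = -0.019265, cos λ = 0.999814.
East component: ΔE = −sin λ·ΔX + cos λ·ΔY = −(-0.019265)(399.9) + (0.999814)(-618.0) = -610.18 m.
1° of latitude spans 3600 × 30.90 = 111240 m; at latitude φ, 1° of longitude spans that × cos φ = 110442.6 m, so Δλ = -610.18 / 110442.6 × 3600 = -19.890″.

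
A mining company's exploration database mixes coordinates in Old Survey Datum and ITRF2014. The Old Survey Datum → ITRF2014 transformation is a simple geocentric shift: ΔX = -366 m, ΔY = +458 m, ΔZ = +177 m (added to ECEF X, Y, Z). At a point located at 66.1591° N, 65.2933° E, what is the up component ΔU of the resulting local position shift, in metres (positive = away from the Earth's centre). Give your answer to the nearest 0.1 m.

ΔU = 268.2 m

At φ = 66.1591°, λ = 65.2933°: sin φ = 0.914671, cos φ = 0.404198, sin λ = 0.908459, cos λ = 0.417973.
ΔU = cos φ cos λ·ΔX + cos φ sin λ·ΔY + sin φ·ΔZ = (0.404198)(0.417973)(-366) + (0.404198)(0.908459)(458) + (0.914671)(177) = 268.24 m.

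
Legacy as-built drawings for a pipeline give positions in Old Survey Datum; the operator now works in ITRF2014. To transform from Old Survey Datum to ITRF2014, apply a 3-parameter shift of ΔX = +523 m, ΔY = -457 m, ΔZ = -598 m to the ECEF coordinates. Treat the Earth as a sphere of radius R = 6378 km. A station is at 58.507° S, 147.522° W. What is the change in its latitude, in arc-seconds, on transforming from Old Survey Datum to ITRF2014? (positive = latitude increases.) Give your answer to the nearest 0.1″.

Δφ = -15.5″

sin φ = -0.852704, cos φ = 0.522394, sin λ = -0.536976, cos λ = -0.843598.
North component: ΔN = −sin φ cos λ·ΔX − sin φ sin λ·ΔY + cos φ·ΔZ = −(-0.852704)(-0.843598)(523) − (-0.852704)(-0.536976)(-457) + (0.522394)(-598) = -479.35 m.
1° of latitude spans πR/180 = 111317 m, so Δφ = -479.35 / 111317 × 3600 = -15.502″.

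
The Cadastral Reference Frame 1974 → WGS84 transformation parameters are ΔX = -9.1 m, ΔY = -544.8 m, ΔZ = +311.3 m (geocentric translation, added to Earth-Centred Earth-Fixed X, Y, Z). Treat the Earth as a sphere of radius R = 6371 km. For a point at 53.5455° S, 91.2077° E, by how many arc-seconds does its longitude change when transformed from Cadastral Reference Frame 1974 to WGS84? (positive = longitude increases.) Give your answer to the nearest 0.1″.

sin φ = -0.804329, cos φ = 0.594184, sin λ = 0.999778, cos λ = -0.021077.
East component: ΔE = −sin λ·ΔX + cos λ·ΔY = −(0.999778)(-9.1) + (-0.021077)(-544.8) = 20.58 m.
1° of latitude spans πR/180 = 111195 m; at latitude φ, 1° of longitude spans that × cos φ = 66070.3 m, so Δλ = 20.58 / 66070.3 × 3600 = 1.121″.

Δλ = 1.1″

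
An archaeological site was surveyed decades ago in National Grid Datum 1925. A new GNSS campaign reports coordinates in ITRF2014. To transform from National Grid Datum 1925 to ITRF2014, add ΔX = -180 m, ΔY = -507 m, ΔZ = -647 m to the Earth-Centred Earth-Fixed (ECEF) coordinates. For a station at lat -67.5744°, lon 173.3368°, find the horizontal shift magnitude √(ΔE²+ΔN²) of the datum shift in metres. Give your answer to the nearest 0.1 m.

At φ = -67.5744°, λ = 173.3368°: sin φ = -0.924376, cos φ = 0.381483, sin λ = 0.116033, cos λ = -0.993245.
ΔE = −sin λ·ΔX + cos λ·ΔY = −(0.116033)·(-180) + (-0.993245)·(-507) = 524.46 m.
ΔN = −sin φ cos λ·ΔX − sin φ sin λ·ΔY + cos φ·ΔZ = −(-0.924376)(-0.993245)(-180) − (-0.924376)(0.116033)(-507) + (0.381483)(-647) = -135.94 m.
Horizontal magnitude = √(ΔE² + ΔN²) = √(524.46² + (-135.94)²) = 541.79 m.

541.8 m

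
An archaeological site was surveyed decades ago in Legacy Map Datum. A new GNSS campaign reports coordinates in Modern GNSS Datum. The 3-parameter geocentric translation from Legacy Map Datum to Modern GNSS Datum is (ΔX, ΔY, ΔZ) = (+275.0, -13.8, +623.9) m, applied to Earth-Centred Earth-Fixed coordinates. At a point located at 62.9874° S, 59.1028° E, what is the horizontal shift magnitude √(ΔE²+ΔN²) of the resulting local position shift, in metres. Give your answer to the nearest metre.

467 m

At φ = -62.9874°, λ = 59.1028°: sin φ = -0.890907, cos φ = 0.454186, sin λ = 0.858090, cos λ = 0.513499.
ΔE = −sin λ·ΔX + cos λ·ΔY = −(0.858090)·(275.0) + (0.513499)·(-13.8) = -243.06 m.
ΔN = −sin φ cos λ·ΔX − sin φ sin λ·ΔY + cos φ·ΔZ = −(-0.890907)(0.513499)(275.0) − (-0.890907)(0.858090)(-13.8) + (0.454186)(623.9) = 398.62 m.
Horizontal magnitude = √(ΔE² + ΔN²) = √((-243.06)² + 398.62²) = 466.88 m.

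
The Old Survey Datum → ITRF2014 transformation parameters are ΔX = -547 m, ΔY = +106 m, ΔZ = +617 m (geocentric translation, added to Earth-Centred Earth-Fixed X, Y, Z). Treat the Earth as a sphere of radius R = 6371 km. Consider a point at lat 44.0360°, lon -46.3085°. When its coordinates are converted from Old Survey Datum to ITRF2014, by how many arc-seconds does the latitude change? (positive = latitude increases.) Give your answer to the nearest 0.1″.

sin φ = 0.695110, cos φ = 0.718903, sin λ = -0.723070, cos λ = 0.690775.
North component: ΔN = −sin φ cos λ·ΔX − sin φ sin λ·ΔY + cos φ·ΔZ = −(0.695110)(0.690775)(-547) − (0.695110)(-0.723070)(106) + (0.718903)(617) = 759.49 m.
1° of latitude spans πR/180 = 111195 m, so Δφ = 759.49 / 111195 × 3600 = 24.589″.

Δφ = 24.6″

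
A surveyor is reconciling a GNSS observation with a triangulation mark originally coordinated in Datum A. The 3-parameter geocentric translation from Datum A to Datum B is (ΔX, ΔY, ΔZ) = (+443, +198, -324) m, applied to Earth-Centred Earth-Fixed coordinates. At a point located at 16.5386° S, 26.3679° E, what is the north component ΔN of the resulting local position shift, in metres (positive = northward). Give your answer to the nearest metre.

ΔN = -173 m

At φ = -16.5386°, λ = 26.3679°: sin φ = -0.284661, cos φ = 0.958628, sin λ = 0.444133, cos λ = 0.895961.
ΔN = −sin φ cos λ·ΔX − sin φ sin λ·ΔY + cos φ·ΔZ = −(-0.284661)(0.895961)(443) − (-0.284661)(0.444133)(198) + (0.958628)(-324) = -172.58 m.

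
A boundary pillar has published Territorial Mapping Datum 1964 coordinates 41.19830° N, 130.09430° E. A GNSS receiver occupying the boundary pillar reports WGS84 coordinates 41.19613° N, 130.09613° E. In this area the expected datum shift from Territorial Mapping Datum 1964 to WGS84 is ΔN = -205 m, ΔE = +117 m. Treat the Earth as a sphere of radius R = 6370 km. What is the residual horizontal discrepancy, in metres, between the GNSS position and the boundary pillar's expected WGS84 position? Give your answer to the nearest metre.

Observed coordinate differences: Δφ = -0.00217°, Δλ = +0.00183°.
Converting to metres (1° lat = 111177 m, cos φ = 0.752434): observed ΔN = -241.3 m, observed ΔE = 153.1 m.
Subtracting the expected shift leaves a residual of -241.3 − (-205) = -36.3 m north and 153.1 − (117) = 36.1 m east.
Residual distance = √((-36.3)² + 36.1²) = 51.2 m.

51 m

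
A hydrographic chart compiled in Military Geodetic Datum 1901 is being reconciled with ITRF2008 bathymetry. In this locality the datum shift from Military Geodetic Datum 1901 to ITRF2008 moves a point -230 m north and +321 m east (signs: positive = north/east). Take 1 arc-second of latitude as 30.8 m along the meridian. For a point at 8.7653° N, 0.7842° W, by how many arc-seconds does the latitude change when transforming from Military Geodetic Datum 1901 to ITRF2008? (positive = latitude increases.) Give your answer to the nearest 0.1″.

1″ of latitude = 30.80 m, so Δφ = -230.0 / 30.80 = -7.468″.

Δφ = -7.5″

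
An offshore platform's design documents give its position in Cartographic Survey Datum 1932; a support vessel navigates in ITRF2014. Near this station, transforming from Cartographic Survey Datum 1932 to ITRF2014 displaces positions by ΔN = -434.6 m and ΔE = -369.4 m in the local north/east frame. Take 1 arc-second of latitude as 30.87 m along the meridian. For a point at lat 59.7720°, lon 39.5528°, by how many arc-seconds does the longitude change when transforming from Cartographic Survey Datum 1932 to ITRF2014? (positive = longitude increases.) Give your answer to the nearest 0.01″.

At latitude 59.7720°, cos φ = 0.503442.
1″ of longitude at this latitude = 30.87 × cos φ = 15.5413 m, so Δλ = -369.4 / 15.5413 = -23.769″.

Δλ = -23.77″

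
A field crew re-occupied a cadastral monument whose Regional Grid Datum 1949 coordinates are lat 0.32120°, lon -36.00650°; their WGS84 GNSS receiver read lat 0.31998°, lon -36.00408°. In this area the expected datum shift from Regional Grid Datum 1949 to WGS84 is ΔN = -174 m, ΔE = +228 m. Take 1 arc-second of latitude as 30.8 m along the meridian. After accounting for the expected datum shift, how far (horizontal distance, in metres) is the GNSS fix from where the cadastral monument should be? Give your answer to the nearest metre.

56 m

Observed coordinate differences: Δφ = -0.00122°, Δλ = +0.00242°.
Converting to metres (1° lat = 110880 m, cos φ = 0.999984): observed ΔN = -135.3 m, observed ΔE = 268.3 m.
Subtracting the expected shift leaves a residual of -135.3 − (-174) = 38.7 m north and 268.3 − (228) = 40.3 m east.
Residual distance = √(38.7² + 40.3²) = 55.9 m.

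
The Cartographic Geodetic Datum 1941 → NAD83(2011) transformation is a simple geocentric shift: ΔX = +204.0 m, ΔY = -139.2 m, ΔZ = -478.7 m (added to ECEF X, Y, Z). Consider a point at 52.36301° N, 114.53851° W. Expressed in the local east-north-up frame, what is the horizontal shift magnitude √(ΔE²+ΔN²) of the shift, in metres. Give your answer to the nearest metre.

406 m

The local east axis at (φ, λ) is (−sin λ, cos λ, 0), so ΔE = −sin(-114.53851°)·204.0 + cos(-114.53851°)·(-139.2) = 243.39 m.
The local north axis is (−sin φ cos λ, −sin φ sin λ, cos φ), giving ΔN = 67.091 − 100.276 − 292.321 = -325.51 m.
Horizontal magnitude = √(ΔE² + ΔN²) = √(243.39² + (-325.51)²) = 406.44 m.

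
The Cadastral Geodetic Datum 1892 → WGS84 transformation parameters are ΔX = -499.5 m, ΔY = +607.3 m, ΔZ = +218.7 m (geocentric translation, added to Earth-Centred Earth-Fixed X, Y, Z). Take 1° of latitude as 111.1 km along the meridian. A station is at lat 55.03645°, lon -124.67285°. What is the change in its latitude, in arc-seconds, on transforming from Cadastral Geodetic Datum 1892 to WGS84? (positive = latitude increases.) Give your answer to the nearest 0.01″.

Δφ = 9.78″

sin φ = 0.819517, cos φ = 0.573055, sin λ = -0.822414, cos λ = -0.568890.
North component: ΔN = −sin φ cos λ·ΔX − sin φ sin λ·ΔY + cos φ·ΔZ = −(0.819517)(-0.568890)(-499.5) − (0.819517)(-0.822414)(607.3) + (0.573055)(218.7) = 301.76 m.
1° of latitude spans 111100 m, so Δφ = 301.76 / 111100 × 3600 = 9.778″.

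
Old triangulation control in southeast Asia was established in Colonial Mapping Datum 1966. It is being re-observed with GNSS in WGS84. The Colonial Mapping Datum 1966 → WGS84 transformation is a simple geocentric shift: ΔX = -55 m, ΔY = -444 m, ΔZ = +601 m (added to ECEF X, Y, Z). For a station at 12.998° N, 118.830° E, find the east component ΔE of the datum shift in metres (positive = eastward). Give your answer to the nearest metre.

At φ = 12.998°, λ = 118.830°: sin φ = 0.224917, cos φ = 0.974378, sin λ = 0.876054, cos λ = -0.482212.
ΔE = −sin λ·ΔX + cos λ·ΔY = −(0.876054)·(-55) + (-0.482212)·(-444) = 262.29 m.

ΔE = 262 m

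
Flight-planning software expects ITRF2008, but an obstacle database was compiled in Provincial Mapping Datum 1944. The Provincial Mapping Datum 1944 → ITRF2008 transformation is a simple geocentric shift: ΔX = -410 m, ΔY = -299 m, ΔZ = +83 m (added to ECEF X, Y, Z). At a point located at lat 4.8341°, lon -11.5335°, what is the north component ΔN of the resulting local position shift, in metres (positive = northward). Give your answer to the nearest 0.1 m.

ΔN = 111.5 m

At φ = 4.8341°, λ = -11.5335°: sin φ = 0.084271, cos φ = 0.996443, sin λ = -0.199941, cos λ = 0.979808.
ΔN = −sin φ cos λ·ΔX − sin φ sin λ·ΔY + cos φ·ΔZ = −(0.084271)(0.979808)(-410) − (0.084271)(-0.199941)(-299) + (0.996443)(83) = 111.52 m.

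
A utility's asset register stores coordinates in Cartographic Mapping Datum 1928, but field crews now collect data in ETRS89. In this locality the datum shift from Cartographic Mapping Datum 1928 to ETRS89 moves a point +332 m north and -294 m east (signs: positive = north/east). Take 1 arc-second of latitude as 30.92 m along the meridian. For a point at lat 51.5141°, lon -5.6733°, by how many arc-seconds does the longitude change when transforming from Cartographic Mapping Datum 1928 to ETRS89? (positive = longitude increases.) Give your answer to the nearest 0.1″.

Δλ = -15.3″

At latitude 51.5141°, cos φ = 0.622322.
1″ of longitude at this latitude = 30.92 × cos φ = 19.2422 m, so Δλ = -294.0 / 19.2422 = -15.279″.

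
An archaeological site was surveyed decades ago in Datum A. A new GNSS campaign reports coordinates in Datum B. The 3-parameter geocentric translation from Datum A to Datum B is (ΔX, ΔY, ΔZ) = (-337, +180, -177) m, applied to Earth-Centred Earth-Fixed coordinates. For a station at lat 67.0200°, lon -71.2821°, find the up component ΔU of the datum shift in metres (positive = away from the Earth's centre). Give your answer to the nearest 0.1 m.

At φ = 67.0200°, λ = -71.2821°: sin φ = 0.920641, cos φ = 0.390410, sin λ = -0.947110, cos λ = 0.320909.
ΔU = cos φ cos λ·ΔX + cos φ sin λ·ΔY + sin φ·ΔZ = (0.390410)(0.320909)(-337) + (0.390410)(-0.947110)(180) + (0.920641)(-177) = -271.73 m.

ΔU = -271.7 m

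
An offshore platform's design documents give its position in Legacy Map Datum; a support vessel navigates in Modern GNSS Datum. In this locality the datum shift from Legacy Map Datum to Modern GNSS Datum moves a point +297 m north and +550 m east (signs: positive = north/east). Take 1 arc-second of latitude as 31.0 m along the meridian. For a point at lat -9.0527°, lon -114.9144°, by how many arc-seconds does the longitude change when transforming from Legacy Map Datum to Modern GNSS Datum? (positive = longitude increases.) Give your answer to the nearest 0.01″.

At latitude -9.0527°, cos φ = 0.987544.
1″ of longitude at this latitude = 31.00 × cos φ = 30.6139 m, so Δλ = 550.0 / 30.6139 = 17.966″.

Δλ = 17.97″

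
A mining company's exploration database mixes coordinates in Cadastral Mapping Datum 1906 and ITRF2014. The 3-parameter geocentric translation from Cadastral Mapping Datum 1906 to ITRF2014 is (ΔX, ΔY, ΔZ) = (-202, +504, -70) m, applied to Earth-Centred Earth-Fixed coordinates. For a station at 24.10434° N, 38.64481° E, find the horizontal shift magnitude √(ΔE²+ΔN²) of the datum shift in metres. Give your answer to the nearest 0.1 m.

535.3 m

The local east axis at (φ, λ) is (−sin λ, cos λ, 0), so ΔE = −sin(38.64481°)·(-202) + cos(38.64481°)·504 = 519.79 m.
The local north axis is (−sin φ cos λ, −sin φ sin λ, cos φ), giving ΔN = 64.433 − 128.541 − 63.896 = -128.00 m.
Horizontal magnitude = √(ΔE² + ΔN²) = √(519.79² + (-128.00)²) = 535.32 m.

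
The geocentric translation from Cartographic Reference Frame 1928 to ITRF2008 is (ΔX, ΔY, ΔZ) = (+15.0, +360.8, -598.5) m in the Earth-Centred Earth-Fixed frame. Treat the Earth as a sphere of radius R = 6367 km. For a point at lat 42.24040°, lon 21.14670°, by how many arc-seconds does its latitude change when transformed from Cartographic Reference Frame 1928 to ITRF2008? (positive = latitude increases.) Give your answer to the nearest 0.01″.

Δφ = -17.49″

sin φ = 0.672243, cos φ = 0.740331, sin λ = 0.360757, cos λ = 0.932660.
North component: ΔN = −sin φ cos λ·ΔX − sin φ sin λ·ΔY + cos φ·ΔZ = −(0.672243)(0.932660)(15.0) − (0.672243)(0.360757)(360.8) + (0.740331)(-598.5) = -539.99 m.
1° of latitude spans πR/180 = 111125 m, so Δφ = -539.99 / 111125 × 3600 = -17.494″.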